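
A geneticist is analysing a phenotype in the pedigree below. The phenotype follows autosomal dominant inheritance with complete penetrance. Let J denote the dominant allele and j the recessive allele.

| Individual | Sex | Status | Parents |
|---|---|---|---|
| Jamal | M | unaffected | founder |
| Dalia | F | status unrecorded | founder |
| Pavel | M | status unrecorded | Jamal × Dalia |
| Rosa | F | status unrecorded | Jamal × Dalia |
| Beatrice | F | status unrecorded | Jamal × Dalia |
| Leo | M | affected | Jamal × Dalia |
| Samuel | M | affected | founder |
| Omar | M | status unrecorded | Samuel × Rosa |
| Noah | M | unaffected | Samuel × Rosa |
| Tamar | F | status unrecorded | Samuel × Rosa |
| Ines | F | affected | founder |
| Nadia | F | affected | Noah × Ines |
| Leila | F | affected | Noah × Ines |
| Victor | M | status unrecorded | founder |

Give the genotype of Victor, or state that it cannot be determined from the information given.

Victor's phenotype is unrecorded, and no parent or child forces a single allele at both positions; consistent genotype assignments exist with Victor as JJ or Jj or jj.

cannot be determined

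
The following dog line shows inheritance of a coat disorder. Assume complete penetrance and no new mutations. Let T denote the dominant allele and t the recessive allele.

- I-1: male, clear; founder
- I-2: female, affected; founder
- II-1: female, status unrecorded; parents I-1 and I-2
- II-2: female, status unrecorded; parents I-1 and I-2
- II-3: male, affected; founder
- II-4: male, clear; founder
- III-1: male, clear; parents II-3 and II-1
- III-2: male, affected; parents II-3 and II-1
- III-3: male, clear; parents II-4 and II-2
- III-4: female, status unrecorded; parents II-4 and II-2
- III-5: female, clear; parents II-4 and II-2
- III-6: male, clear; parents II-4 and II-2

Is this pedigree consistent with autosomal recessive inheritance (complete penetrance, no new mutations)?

A consistent assignment under autosomal recessive exists: I-1 TT, I-2 tt, II-1 Tt, II-2 Tt, II-3 tt, II-4 TT, III-1 Tt, III-2 tt, III-3 TT, III-4 TT, III-5 TT, III-6 TT.
In this assignment every recorded phenotype matches its genotype and every non-founder's genotype is obtainable from its parents' genotypes, so the pedigree is consistent.

Yes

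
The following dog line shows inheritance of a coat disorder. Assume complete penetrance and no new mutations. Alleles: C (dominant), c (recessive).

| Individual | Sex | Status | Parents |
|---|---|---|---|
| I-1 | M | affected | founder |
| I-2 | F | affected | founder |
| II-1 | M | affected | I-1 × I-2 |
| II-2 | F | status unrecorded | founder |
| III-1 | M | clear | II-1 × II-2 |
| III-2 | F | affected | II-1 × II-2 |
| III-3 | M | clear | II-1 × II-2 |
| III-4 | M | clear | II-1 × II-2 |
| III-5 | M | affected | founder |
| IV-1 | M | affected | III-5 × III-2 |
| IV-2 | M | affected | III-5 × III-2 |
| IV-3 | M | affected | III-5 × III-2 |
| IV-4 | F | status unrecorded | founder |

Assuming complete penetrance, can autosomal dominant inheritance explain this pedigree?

Yes

A consistent assignment under autosomal dominant exists: I-1 CC, I-2 Cc, II-1 Cc, II-2 Cc, III-1 cc, III-2 CC, III-3 cc, III-4 cc, III-5 CC, IV-1 CC, IV-2 CC, IV-3 CC, IV-4 CC.
In this assignment every recorded phenotype matches its genotype and every non-founder's genotype is obtainable from its parents' genotypes, so the pedigree is consistent.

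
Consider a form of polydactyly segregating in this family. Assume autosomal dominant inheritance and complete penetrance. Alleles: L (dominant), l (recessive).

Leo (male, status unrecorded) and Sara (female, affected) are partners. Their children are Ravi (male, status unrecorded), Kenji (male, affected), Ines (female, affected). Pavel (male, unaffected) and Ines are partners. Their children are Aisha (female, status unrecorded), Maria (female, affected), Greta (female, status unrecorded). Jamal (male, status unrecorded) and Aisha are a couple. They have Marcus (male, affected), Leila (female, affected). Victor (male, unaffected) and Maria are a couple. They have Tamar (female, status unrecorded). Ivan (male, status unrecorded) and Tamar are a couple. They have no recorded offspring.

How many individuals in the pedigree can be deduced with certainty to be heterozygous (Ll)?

Obligate heterozygotes: Maria is affected so carries L and received l from Pavel (ll), so Maria is Ll.
Every other individual is either homozygous by phenotype or has at least one consistent homozygous assignment, so the count is 1.

1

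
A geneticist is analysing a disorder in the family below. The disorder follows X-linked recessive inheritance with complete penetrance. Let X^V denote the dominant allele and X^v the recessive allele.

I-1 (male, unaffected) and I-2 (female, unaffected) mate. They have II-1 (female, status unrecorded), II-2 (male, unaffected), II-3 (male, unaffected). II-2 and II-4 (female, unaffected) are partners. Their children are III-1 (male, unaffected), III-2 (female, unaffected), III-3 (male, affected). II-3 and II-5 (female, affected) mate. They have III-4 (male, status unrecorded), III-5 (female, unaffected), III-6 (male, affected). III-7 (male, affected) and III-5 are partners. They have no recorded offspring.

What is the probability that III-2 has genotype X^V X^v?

1/2

II-2 is unaffected, so II-2 is X^V Y.
II-4 is unaffected so carries V and passed v to III-3 (X^v Y), so II-4 is X^V X^v.
Their cross gives offspring ratios 1/2 X^V X^V : 1/2 X^V X^v. Conditioning on III-2 being unaffected, P(X^V X^v) = 1/2 / 1 = 1/2.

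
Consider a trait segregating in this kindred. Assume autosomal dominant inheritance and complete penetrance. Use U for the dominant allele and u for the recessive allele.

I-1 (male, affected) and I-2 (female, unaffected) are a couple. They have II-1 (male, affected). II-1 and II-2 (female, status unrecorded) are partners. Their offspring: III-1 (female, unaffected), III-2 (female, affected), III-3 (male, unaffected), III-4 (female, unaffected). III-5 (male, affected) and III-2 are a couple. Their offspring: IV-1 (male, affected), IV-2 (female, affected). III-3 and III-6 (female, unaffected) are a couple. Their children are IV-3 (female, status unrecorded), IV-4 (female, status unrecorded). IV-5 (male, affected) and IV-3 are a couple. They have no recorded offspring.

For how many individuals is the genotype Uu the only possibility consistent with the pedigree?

1

Obligate heterozygotes: II-1 is affected so carries U and received u from I-2 (uu), so II-1 is Uu.
Every other individual is either homozygous by phenotype or has at least one consistent homozygous assignment, so the count is 1.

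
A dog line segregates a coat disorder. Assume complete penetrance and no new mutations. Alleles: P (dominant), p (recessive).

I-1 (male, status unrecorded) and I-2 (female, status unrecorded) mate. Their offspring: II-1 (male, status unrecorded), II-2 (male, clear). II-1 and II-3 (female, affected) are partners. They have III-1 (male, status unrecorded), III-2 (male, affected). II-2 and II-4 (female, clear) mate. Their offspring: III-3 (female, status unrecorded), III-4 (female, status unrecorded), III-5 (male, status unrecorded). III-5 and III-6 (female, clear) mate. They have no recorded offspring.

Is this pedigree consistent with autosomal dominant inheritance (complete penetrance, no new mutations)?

Yes

A consistent assignment under autosomal dominant exists: I-1 Pp, I-2 Pp, II-1 PP, II-2 pp, II-3 PP, II-4 pp, III-1 PP, III-2 PP, III-3 pp, III-4 pp, III-5 pp, III-6 pp.
In this assignment every recorded phenotype matches its genotype and every non-founder's genotype is obtainable from its parents' genotypes, so the pedigree is consistent.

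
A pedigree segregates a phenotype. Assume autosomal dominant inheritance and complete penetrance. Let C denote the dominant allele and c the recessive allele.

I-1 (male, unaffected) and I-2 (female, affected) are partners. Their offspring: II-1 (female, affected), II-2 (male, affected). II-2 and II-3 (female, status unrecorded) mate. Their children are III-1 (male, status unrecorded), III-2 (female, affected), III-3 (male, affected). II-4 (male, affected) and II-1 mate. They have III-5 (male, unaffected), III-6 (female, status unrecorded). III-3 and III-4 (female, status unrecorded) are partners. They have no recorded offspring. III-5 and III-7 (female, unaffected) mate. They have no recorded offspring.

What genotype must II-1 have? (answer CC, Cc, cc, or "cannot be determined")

Cc

From phenotype alone, II-1 is CC or Cc.
II-1 is affected so carries C and received c from I-1 (cc), so II-1 is Cc.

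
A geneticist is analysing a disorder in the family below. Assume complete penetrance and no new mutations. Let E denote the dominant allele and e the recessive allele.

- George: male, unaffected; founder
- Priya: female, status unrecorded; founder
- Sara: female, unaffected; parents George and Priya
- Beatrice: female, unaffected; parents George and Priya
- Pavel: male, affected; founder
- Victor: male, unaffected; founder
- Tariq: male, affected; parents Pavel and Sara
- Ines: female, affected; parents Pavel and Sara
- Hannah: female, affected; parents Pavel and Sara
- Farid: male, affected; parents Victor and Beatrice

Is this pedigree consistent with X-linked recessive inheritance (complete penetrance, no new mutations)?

A consistent assignment under X-linked recessive exists: George X^E Y, Priya X^E X^e, Sara X^E X^e, Beatrice X^E X^e, Pavel X^e Y, Victor X^E Y, Tariq X^e Y, Ines X^e X^e, Hannah X^e X^e, Farid X^e Y.
In this assignment every recorded phenotype matches its genotype and every non-founder's genotype is obtainable from its parents' genotypes, so the pedigree is consistent.

Yes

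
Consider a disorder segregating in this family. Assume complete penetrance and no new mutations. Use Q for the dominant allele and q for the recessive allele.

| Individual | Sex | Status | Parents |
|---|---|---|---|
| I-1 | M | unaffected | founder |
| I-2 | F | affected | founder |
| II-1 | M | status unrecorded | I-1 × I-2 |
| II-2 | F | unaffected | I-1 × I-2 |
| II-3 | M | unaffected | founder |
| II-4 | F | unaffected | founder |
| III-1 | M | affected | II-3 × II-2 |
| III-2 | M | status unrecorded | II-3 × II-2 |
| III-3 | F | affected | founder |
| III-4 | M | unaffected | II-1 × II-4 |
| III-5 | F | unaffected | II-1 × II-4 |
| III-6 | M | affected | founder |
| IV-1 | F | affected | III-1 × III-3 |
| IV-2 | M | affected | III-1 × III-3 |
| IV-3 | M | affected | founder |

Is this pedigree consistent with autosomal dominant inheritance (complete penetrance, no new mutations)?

No

Under autosomal dominant, III-1 (affected, male) cannot arise from II-3 (unaffected) × II-2 (unaffected).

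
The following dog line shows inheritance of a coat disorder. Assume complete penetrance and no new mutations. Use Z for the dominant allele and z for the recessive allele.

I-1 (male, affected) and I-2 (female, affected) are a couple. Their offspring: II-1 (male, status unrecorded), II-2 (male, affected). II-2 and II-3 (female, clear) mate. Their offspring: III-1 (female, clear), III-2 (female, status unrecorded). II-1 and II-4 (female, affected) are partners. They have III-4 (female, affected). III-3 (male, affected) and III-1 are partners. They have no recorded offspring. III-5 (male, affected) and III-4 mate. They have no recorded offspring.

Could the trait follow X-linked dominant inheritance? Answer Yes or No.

Under X-linked dominant, III-1 (clear, female) cannot arise from II-2 (affected) × II-3 (clear).

No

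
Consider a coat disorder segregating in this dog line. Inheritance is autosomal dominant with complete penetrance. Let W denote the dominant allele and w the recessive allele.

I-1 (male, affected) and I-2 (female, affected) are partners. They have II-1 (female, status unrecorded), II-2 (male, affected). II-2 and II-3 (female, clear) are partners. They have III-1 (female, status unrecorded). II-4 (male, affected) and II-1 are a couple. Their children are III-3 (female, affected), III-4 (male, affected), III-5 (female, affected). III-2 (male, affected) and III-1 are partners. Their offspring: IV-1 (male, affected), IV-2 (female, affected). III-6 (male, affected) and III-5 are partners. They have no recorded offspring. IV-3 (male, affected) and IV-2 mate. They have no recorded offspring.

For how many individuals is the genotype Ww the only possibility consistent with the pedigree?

0

No individual's genotype is forced to Ww by the pedigree, so the count is 0.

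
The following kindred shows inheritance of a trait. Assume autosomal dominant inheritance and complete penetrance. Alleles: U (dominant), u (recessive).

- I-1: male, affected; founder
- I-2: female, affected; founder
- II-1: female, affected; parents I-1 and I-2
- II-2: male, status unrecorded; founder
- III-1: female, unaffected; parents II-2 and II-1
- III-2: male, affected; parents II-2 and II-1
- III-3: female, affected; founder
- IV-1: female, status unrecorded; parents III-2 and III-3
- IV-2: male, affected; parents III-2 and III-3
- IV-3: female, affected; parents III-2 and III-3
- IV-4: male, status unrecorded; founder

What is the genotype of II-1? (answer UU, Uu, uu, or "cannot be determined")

From phenotype alone, II-1 is UU or Uu.
II-1 is affected so carries U and passed u to III-1 (uu), so II-1 is Uu.

Uu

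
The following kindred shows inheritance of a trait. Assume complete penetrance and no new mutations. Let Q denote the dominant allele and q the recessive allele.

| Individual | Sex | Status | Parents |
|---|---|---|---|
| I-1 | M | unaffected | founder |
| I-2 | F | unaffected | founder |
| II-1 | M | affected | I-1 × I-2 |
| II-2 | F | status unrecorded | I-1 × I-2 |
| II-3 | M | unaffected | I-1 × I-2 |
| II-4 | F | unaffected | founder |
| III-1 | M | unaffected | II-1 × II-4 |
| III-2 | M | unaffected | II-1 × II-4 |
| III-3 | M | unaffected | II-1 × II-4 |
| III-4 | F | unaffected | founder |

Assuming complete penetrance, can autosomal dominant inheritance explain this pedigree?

Under autosomal dominant, II-1 (affected, male) cannot arise from I-1 (unaffected) × I-2 (unaffected).

No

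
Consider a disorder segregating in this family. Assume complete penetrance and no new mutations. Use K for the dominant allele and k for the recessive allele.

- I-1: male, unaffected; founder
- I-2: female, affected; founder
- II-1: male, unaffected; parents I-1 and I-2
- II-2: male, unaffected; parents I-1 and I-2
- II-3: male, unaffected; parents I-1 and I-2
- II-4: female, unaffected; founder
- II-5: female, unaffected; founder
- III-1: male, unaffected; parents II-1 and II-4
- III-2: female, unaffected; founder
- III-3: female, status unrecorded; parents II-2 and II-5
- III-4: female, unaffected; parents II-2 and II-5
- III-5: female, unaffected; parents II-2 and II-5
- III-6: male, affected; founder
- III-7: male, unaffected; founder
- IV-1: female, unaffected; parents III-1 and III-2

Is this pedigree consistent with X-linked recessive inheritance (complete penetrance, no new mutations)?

No

Under X-linked recessive, II-1 (unaffected, male) cannot arise from I-1 (unaffected) × I-2 (affected).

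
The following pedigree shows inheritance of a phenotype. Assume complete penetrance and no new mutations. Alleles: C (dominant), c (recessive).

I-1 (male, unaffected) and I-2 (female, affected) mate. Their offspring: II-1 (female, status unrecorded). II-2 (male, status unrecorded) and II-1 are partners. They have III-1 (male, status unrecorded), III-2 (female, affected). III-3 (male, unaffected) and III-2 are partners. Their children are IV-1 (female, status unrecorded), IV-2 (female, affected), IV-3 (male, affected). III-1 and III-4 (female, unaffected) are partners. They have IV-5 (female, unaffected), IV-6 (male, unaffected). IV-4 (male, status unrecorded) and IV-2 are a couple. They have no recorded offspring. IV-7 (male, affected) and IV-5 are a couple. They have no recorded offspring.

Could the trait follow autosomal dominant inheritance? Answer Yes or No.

Yes

A consistent assignment under autosomal dominant exists: I-1 cc, I-2 CC, II-1 Cc, II-2 CC, III-1 Cc, III-2 CC, III-3 cc, III-4 cc, IV-1 Cc, IV-2 Cc, IV-3 Cc, IV-4 CC, IV-5 cc, IV-6 cc, IV-7 CC.
In this assignment every recorded phenotype matches its genotype and every non-founder's genotype is obtainable from its parents' genotypes, so the pedigree is consistent.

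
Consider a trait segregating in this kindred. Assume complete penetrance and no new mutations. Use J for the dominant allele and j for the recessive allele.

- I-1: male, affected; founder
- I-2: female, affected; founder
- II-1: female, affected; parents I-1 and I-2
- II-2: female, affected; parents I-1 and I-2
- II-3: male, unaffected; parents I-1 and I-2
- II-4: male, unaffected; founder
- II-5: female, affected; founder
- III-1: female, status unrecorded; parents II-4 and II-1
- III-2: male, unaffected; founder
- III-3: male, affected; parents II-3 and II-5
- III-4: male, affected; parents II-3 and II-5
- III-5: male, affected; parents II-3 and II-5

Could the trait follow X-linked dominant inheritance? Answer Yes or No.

A consistent assignment under X-linked dominant exists: I-1 X^J Y, I-2 X^J X^j, II-1 X^J X^J, II-2 X^J X^J, II-3 X^j Y, II-4 X^j Y, II-5 X^J X^J, III-1 X^J X^j, III-2 X^j Y, III-3 X^J Y, III-4 X^J Y, III-5 X^J Y.
In this assignment every recorded phenotype matches its genotype and every non-founder's genotype is obtainable from its parents' genotypes, so the pedigree is consistent.

Yes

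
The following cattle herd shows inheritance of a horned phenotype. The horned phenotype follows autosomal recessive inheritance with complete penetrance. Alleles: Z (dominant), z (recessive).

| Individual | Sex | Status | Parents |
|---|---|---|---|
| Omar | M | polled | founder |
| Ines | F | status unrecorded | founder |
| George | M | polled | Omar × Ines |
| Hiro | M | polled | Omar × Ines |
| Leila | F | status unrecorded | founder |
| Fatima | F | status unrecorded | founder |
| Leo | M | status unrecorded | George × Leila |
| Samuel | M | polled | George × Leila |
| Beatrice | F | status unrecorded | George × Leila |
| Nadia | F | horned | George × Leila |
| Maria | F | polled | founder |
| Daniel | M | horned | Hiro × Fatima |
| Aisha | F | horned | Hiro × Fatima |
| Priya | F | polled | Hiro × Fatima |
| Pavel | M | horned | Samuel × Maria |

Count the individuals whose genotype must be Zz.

4

Obligate heterozygotes: George is polled so carries Z and passed z to Nadia (zz), so George is Zz; Hiro is polled so carries Z and passed z to Daniel (zz), so Hiro is Zz; Samuel is polled so carries Z and passed z to Pavel (zz), so Samuel is Zz; Maria is polled so carries Z and passed z to Pavel (zz), so Maria is Zz.
Every other individual is either homozygous by phenotype or has at least one consistent homozygous assignment, so the count is 4.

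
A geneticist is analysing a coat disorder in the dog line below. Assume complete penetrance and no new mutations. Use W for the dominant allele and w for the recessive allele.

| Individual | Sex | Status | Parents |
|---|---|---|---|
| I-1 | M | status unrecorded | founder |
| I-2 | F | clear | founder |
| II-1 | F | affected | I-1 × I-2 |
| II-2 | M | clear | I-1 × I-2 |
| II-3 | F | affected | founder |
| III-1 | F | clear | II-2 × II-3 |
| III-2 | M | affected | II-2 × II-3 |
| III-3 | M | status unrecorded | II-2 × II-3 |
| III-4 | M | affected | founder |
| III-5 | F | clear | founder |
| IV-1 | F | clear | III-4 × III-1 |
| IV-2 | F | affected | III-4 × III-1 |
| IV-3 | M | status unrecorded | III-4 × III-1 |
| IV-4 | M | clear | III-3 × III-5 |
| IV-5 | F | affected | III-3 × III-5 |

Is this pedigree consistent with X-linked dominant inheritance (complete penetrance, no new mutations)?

No

Under X-linked dominant, IV-1 (clear, female) cannot arise from III-4 (affected) × III-1 (clear).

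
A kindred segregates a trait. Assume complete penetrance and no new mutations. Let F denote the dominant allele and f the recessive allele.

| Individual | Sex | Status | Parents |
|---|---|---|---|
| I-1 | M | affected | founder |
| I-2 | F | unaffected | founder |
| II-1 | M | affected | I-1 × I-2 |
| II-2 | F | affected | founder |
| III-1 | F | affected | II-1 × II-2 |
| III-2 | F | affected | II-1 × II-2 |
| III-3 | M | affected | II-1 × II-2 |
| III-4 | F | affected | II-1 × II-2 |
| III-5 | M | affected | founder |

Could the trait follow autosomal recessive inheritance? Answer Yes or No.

Yes

A consistent assignment under autosomal recessive exists: I-1 ff, I-2 Ff, II-1 ff, II-2 ff, III-1 ff, III-2 ff, III-3 ff, III-4 ff, III-5 ff.
In this assignment every recorded phenotype matches its genotype and every non-founder's genotype is obtainable from its parents' genotypes, so the pedigree is consistent.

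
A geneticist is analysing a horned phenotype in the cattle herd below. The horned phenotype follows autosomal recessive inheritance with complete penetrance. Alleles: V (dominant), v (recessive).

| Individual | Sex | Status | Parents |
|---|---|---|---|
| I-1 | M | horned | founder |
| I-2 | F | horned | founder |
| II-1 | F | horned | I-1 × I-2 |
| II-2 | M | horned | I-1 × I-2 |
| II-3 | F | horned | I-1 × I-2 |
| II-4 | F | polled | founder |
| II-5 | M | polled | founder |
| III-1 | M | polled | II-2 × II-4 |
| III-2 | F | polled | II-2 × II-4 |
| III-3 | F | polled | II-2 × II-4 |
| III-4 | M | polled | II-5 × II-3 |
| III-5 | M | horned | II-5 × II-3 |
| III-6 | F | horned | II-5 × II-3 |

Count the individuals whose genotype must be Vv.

Obligate heterozygotes: II-5 is polled so carries V and passed v to III-5 (vv), so II-5 is Vv; III-1 is polled so carries V and received v from II-2 (vv), so III-1 is Vv; III-2 is polled so carries V and received v from II-2 (vv), so III-2 is Vv; III-3 is polled so carries V and received v from II-2 (vv), so III-3 is Vv; III-4 is polled so carries V and received v from II-3 (vv), so III-4 is Vv.
Every other individual is either homozygous by phenotype or has at least one consistent homozygous assignment, so the count is 5.

5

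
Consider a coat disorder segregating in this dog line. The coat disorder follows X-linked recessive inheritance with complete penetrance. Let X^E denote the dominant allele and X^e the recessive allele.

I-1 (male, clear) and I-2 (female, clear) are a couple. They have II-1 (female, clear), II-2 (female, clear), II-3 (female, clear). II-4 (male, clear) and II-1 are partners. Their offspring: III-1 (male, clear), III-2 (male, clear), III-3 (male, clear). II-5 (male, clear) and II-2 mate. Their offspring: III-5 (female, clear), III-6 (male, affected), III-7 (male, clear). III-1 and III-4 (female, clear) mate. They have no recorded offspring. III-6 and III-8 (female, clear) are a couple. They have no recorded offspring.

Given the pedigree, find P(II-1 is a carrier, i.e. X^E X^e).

1/9

I-1 is clear, so I-1 is X^E Y.
I-2 is clear so carries E and passed e to II-2 (X^E X^e, whose E came from I-1), so I-2 is X^E X^e.
Their cross gives offspring ratios 1/2 X^E X^E : 1/2 X^E X^e. Conditioning on II-1 being clear, P(X^E X^e) = 1/2 / 1 = 1/2 before taking II-1's own offspring into account.
II-4 is clear, so II-4 is X^E Y.
Now use II-1's offspring. Probability of each recorded status — clear son III-1: 1/2 if II-1 is X^E X^e, 1 if X^E X^E; clear son III-2: 1/2 if II-1 is X^E X^e, 1 if X^E X^E; clear son III-3: 1/2 if II-1 is X^E X^e, 1 if X^E X^E.
Bayes: P(X^E X^e) = 1/2·1/8 / (1/2·1/8 + 1/2·1) = 1/9.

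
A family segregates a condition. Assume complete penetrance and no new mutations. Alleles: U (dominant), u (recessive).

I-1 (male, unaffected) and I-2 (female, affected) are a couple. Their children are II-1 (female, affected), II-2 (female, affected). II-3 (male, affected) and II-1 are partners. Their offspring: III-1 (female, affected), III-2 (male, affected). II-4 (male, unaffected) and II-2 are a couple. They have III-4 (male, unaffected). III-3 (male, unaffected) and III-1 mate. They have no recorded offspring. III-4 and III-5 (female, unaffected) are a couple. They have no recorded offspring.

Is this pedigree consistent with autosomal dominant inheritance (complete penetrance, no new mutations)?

A consistent assignment under autosomal dominant exists: I-1 uu, I-2 UU, II-1 Uu, II-2 Uu, II-3 UU, II-4 uu, III-1 UU, III-2 UU, III-3 uu, III-4 uu, III-5 uu.
In this assignment every recorded phenotype matches its genotype and every non-founder's genotype is obtainable from its parents' genotypes, so the pedigree is consistent.

Yes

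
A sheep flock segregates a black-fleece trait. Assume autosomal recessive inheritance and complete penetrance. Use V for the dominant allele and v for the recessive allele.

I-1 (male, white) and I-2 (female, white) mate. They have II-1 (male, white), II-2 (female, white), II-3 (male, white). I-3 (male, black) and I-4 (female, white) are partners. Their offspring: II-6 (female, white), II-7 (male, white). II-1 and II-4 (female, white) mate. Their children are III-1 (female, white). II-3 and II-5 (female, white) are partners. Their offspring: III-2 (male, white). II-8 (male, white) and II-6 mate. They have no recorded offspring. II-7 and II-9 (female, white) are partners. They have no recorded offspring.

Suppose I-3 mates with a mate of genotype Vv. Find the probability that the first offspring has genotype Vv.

1/2

I-3 is black, so I-3 is vv.
The cross gives 1/2 Vv : 1/2 vv, so P(offspring has genotype Vv) = 1/2.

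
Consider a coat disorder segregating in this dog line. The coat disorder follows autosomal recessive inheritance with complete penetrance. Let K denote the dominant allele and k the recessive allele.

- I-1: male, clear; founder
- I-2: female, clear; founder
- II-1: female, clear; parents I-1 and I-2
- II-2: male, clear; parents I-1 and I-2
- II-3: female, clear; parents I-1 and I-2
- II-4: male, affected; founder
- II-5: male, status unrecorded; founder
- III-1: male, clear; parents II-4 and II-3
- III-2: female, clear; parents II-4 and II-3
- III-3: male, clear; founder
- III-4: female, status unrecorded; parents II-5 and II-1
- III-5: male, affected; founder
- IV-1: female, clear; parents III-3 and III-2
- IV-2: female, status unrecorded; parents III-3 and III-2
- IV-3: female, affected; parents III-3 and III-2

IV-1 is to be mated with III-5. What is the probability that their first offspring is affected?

1/3

III-3 is clear so carries K and passed k to IV-3 (kk), so III-3 is Kk.
III-2 is clear so carries K and received k from II-4 (kk), so III-2 is Kk.
IV-1 is a clear offspring of III-3 (Kk) × III-2 (Kk), whose cross gives 1/4 KK : 1/2 Kk : 1/4 kk; conditioning on being clear, IV-1 is KK with probability 1/3, Kk with probability 2/3.
III-5 is affected, so III-5 is kk.
Summing over parental genotype combinations, P(offspring is affected) = 2/3·1/2 = 1/3.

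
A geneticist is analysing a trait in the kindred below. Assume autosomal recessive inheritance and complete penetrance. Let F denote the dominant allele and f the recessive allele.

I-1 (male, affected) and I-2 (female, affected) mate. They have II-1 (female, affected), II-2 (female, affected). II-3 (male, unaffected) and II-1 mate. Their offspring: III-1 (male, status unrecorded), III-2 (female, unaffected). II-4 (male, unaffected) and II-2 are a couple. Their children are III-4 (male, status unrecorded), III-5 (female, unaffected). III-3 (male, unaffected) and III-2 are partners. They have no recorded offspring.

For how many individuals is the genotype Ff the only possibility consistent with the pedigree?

2

Obligate heterozygotes: III-2 is unaffected so carries F and received f from II-1 (ff), so III-2 is Ff; III-5 is unaffected so carries F and received f from II-2 (ff), so III-5 is Ff.
Every other individual is either homozygous by phenotype or has at least one consistent homozygous assignment, so the count is 2.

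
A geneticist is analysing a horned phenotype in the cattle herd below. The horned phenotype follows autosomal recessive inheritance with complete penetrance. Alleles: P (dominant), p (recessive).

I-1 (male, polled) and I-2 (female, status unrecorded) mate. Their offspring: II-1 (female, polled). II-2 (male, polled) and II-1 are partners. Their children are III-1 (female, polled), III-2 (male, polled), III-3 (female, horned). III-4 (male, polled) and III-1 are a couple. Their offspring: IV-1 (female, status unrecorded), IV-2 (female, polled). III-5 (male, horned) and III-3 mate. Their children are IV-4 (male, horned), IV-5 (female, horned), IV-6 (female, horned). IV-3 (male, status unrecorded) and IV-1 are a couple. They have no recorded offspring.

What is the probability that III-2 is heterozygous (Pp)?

2/3

II-2 is polled so carries P and passed p to III-3 (pp), so II-2 is Pp.
II-1 is polled so carries P and passed p to III-3 (pp), so II-1 is Pp.
Their cross gives offspring ratios 1/4 PP : 1/2 Pp : 1/4 pp. Conditioning on III-2 being polled, P(Pp) = 1/2 / 3/4 = 2/3.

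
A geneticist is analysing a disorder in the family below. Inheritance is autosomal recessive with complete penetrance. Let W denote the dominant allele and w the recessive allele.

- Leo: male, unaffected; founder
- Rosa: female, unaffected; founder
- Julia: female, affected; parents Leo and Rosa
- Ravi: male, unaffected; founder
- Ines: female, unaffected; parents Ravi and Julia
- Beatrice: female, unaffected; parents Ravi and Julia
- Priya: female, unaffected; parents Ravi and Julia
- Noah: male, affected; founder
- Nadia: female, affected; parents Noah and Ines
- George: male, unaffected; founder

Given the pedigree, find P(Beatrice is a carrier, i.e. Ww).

Beatrice is unaffected so carries W and received w from Julia (ww), so Beatrice is Ww, giving P(Ww) = 1.

1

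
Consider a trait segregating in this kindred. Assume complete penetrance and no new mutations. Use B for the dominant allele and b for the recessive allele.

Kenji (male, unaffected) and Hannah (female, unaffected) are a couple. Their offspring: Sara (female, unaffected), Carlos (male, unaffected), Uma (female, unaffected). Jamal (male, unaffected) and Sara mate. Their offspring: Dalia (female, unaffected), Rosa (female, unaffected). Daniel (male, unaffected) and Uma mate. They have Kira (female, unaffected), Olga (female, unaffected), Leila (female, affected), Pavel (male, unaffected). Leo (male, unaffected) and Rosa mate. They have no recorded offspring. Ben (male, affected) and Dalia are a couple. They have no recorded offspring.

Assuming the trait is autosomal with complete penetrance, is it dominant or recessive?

Daniel and Uma are both unaffected yet have an affected child Leila. Under dominance, an affected child requires at least one affected parent, so the trait cannot be dominant.

recessive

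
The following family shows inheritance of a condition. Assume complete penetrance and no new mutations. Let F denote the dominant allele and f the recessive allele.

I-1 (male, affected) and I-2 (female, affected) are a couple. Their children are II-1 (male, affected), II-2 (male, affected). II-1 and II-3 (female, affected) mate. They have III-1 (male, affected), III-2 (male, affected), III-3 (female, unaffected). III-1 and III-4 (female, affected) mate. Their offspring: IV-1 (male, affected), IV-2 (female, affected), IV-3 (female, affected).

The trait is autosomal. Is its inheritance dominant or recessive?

dominant

II-1 and II-3 are both affected yet have an unaffected child III-3. Under a recessive model two affected parents are homozygous and every child would be affected, so the trait cannot be recessive.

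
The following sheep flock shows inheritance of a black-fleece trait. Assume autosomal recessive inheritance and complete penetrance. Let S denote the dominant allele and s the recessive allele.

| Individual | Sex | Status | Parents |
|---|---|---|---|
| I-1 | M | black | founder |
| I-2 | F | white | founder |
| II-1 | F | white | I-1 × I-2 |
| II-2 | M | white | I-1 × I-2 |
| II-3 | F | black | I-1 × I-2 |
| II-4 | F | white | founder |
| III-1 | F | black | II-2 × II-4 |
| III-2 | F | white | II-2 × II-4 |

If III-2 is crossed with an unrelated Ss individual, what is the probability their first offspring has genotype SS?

1/3

II-2 is white so carries S and received s from I-1 (ss), so II-2 is Ss.
II-4 is white so carries S and passed s to III-1 (ss), so II-4 is Ss.
III-2 is a white offspring of II-2 (Ss) × II-4 (Ss), whose cross gives 1/4 SS : 1/2 Ss : 1/4 ss; conditioning on being white, III-2 is SS with probability 1/3, Ss with probability 2/3.
Summing over parental genotype combinations, P(offspring has genotype SS) = 1/3·1/2 + 2/3·1/4 = 1/3.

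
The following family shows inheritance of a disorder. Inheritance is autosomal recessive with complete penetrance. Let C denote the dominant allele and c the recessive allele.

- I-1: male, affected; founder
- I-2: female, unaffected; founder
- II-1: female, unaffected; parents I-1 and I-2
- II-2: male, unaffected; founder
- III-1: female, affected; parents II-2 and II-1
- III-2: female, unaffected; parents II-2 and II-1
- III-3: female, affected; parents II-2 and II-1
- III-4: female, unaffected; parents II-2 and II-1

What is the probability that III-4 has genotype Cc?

II-2 is unaffected so carries C and passed c to III-1 (cc), so II-2 is Cc.
II-1 is unaffected so carries C and received c from I-1 (cc), so II-1 is Cc.
Their cross gives offspring ratios 1/4 CC : 1/2 Cc : 1/4 cc. Conditioning on III-4 being unaffected, P(Cc) = 1/2 / 3/4 = 2/3.

2/3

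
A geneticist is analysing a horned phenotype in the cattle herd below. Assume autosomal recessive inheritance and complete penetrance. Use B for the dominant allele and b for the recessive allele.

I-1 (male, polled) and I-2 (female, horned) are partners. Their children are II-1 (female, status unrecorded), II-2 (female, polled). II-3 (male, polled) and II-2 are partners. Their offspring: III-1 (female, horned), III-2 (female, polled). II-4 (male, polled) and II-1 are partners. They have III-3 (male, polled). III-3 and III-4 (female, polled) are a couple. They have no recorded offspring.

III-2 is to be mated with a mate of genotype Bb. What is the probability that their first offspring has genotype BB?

II-3 is polled so carries B and passed b to III-1 (bb), so II-3 is Bb.
II-2 is polled so carries B and received b from I-2 (bb), so II-2 is Bb.
III-2 is a polled offspring of II-3 (Bb) × II-2 (Bb), whose cross gives 1/4 BB : 1/2 Bb : 1/4 bb; conditioning on being polled, III-2 is BB with probability 1/3, Bb with probability 2/3.
Summing over parental genotype combinations, P(offspring has genotype BB) = 1/3·1/2 + 2/3·1/4 = 1/3.

1/3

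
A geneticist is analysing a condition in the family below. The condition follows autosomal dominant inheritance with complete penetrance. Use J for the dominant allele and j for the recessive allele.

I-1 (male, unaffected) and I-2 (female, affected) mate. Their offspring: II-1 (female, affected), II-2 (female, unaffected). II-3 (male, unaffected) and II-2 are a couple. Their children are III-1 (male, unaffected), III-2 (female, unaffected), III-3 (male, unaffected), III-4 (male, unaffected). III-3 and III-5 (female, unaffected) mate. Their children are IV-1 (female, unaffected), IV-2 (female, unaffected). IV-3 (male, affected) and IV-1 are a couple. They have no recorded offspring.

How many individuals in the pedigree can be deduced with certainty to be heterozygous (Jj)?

2

Obligate heterozygotes: I-2 is affected so carries J and passed j to II-2 (jj), so I-2 is Jj; II-1 is affected so carries J and received j from I-1 (jj), so II-1 is Jj.
Every other individual is either homozygous by phenotype or has at least one consistent homozygous assignment, so the count is 2.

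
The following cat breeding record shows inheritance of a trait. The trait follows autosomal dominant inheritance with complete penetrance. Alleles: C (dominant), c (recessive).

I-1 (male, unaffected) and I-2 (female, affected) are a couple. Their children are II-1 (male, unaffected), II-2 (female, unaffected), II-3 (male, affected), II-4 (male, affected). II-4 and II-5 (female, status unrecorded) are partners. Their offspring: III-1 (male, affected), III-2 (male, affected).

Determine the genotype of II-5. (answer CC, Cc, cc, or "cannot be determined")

cannot be determined

II-5's phenotype is unrecorded, and no parent or child forces a single allele at both positions; consistent genotype assignments exist with II-5 as CC or Cc or cc.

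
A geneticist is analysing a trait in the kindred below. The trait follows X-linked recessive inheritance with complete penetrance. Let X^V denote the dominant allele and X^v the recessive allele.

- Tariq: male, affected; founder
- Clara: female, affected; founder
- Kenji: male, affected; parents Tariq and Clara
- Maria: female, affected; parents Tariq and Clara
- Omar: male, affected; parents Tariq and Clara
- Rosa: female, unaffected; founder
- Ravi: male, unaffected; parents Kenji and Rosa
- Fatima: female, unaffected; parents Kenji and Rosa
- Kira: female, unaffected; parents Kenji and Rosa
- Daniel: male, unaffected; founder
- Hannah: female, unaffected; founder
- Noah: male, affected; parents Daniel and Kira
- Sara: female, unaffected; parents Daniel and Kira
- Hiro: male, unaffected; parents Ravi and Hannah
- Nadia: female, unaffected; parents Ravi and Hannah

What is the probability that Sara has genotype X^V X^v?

Daniel is unaffected, so Daniel is X^V Y.
Kira is unaffected so carries V and received v from Kenji (X^v Y), so Kira is X^V X^v.
Their cross gives offspring ratios 1/2 X^V X^V : 1/2 X^V X^v. Conditioning on Sara being unaffected, P(X^V X^v) = 1/2 / 1 = 1/2.

1/2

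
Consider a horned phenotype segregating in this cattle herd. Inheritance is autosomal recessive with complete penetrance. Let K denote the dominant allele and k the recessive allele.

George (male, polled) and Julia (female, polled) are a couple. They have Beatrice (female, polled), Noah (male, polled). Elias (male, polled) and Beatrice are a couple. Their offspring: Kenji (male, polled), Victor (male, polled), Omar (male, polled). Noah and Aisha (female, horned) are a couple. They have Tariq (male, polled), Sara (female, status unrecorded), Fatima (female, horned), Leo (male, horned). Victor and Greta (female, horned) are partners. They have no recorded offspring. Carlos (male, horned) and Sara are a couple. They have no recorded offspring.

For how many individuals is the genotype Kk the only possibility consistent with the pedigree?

Obligate heterozygotes: Noah is polled so carries K and passed k to Fatima (kk), so Noah is Kk; Tariq is polled so carries K and received k from Aisha (kk), so Tariq is Kk.
Every other individual is either homozygous by phenotype or has at least one consistent homozygous assignment, so the count is 2.

2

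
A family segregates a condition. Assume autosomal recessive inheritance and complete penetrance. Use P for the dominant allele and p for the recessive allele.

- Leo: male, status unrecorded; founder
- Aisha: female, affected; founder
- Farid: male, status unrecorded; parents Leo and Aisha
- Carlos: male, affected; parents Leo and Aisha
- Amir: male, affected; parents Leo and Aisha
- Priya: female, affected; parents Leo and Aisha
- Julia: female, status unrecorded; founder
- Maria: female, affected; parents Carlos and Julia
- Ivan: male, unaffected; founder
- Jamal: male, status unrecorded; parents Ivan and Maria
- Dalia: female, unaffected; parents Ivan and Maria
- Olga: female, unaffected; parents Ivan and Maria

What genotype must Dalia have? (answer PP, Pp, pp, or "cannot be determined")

Pp

From phenotype alone, Dalia is PP or Pp.
Dalia is unaffected so carries P and received p from Maria (pp), so Dalia is Pp.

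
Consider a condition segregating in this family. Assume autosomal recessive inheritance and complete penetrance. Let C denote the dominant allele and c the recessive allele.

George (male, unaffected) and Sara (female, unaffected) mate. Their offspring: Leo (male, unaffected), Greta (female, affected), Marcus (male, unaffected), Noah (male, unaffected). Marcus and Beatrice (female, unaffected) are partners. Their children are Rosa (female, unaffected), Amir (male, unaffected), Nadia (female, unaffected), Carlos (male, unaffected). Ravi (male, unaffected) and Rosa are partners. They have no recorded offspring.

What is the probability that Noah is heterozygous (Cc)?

2/3

George is unaffected so carries C and passed c to Greta (cc), so George is Cc.
Sara is unaffected so carries C and passed c to Greta (cc), so Sara is Cc.
Their cross gives offspring ratios 1/4 CC : 1/2 Cc : 1/4 cc. Conditioning on Noah being unaffected, P(Cc) = 1/2 / 3/4 = 2/3.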